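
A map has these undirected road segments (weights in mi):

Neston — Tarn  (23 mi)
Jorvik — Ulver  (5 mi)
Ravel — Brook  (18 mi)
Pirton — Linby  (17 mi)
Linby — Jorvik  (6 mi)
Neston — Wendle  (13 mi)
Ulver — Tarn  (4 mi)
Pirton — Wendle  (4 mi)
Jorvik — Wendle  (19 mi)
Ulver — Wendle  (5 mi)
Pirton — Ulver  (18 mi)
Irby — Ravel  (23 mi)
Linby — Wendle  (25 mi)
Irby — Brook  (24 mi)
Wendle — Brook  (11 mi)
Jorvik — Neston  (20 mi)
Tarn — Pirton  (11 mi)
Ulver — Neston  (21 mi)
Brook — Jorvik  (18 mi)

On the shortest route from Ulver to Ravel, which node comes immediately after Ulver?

Wendle

Compare a few routes:
Ulver → Wendle → Brook → Ravel: 5+11+18 = 34
Ulver → Jorvik → Brook → Ravel: 5+18+18 = 41
Ulver → Tarn → Pirton → Wendle → Brook → Ravel: 4+11+4+11+18 = 48
The minimum is 34 mi via Ulver → Wendle → Brook → Ravel.
So from Ulver the first move is to Wendle.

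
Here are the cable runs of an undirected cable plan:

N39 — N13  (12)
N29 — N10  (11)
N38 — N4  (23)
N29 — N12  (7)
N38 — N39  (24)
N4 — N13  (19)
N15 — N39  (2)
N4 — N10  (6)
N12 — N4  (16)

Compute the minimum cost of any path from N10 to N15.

39

Settle nodes by increasing distance from N10:
N10: 0
N4: 6  (via N10)
N29: 11  (via N10)
N12: 18  (via N29)
N13: 25  (via N4)
N38: 29  (via N4)
N39: 37  (via N13)
N15: 39  (via N39)
Shortest route: N10–N4–N13–N39–N15 = 39.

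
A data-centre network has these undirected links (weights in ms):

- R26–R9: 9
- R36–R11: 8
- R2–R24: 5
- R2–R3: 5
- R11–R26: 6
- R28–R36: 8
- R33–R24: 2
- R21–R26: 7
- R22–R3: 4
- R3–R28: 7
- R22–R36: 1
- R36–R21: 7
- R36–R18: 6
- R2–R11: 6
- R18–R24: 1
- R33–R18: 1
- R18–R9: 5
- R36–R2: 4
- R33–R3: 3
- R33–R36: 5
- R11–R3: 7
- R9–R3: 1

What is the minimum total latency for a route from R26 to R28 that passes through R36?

Best R26 to R36: R26–R11–R36 costing 14
Best R36 to R28: R36–R28 costing 8
Total via R36: 14 + 8 = 22 ms.

22 ms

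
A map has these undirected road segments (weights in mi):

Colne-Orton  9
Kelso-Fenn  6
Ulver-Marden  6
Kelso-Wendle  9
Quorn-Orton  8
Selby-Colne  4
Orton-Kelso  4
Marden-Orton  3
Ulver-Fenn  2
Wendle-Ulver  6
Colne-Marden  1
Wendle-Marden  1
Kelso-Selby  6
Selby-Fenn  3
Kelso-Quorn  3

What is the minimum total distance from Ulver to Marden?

Settle nodes by increasing distance from Ulver:
Ulver: 0
Fenn: 2  (via Ulver)
Selby: 5  (via Fenn)
Wendle: 6  (via Ulver)
Marden: 6  (via Ulver)
Shortest route: Ulver → Marden = 6 mi.

6 mi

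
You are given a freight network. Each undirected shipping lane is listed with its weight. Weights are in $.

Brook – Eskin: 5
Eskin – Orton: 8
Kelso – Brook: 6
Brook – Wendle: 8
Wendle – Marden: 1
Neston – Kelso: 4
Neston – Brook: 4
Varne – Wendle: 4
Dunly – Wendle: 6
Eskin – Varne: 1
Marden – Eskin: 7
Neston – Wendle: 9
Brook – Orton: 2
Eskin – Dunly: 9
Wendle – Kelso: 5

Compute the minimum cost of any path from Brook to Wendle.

$8

Enumerating some paths:
Brook–Kelso–Wendle: 6+5 = 11
Brook–Eskin–Varne–Wendle: 5+1+4 = 10
Brook–Wendle: 8 = 8
Brook–Eskin–Marden–Wendle: 5+7+1 = 13
The minimum is $8 via Brook–Wendle.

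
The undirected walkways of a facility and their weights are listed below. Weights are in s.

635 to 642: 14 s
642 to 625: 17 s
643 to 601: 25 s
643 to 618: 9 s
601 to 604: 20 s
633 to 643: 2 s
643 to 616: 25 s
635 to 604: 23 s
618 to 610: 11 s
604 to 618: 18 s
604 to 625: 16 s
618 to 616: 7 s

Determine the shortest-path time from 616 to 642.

58 s

Compare a few routes:
616 → 618 → 604 → 635 → 642: 7+18+23+14 = 62
616 → 643 → 618 → 604 → 625 → 642: 25+9+18+16+17 = 85
616 → 618 → 604 → 625 → 642: 7+18+16+17 = 58
Cheapest is 616 → 618 → 604 → 625 → 642 at 58 s.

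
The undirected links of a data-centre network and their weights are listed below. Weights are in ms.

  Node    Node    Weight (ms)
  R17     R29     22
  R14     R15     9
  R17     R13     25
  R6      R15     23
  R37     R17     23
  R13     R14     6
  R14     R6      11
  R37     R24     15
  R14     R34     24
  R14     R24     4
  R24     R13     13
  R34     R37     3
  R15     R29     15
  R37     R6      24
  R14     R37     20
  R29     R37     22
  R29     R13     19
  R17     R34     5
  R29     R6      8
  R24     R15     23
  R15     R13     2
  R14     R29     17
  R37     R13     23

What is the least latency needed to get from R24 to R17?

Shortest distances from R24:
R24: 0
R14: 4  (via R24)
R13: 10  (via R14)
R15: 12  (via R13)
R37: 15  (via R24)
R6: 15  (via R14)
R34: 18  (via R37)
R29: 21  (via R14)
R17: 23  (via R34)
Shortest route: R24 → R37 → R34 → R17 = 23 ms.

23 ms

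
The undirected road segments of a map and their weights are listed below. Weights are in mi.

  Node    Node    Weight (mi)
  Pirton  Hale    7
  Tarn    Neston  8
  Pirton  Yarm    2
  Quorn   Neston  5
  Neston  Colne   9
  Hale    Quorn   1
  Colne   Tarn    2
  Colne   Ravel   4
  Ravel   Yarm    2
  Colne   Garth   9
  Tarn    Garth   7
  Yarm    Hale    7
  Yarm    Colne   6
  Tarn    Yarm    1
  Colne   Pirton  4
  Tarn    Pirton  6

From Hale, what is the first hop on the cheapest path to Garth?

Yarm

Compare a few routes:
Hale - Yarm - Tarn - Colne - Garth: 7+1+2+9 = 19
Hale - Pirton - Yarm - Tarn - Garth: 7+2+1+7 = 17
Hale - Yarm - Tarn - Garth: 7+1+7 = 15
Cheapest is Hale - Yarm - Tarn - Garth at 15 mi.
So from Hale the first move is to Yarm.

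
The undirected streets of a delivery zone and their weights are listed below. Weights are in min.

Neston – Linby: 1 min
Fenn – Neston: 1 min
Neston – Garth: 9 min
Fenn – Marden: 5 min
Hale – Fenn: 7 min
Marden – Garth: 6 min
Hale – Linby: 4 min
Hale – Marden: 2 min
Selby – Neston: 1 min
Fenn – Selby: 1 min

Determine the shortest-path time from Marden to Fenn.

5 min

Settle nodes by increasing distance from Marden:
Marden: 0
Hale: 2  (via Marden)
Fenn: 5  (via Marden)
Shortest route: Marden → Fenn = 5 min.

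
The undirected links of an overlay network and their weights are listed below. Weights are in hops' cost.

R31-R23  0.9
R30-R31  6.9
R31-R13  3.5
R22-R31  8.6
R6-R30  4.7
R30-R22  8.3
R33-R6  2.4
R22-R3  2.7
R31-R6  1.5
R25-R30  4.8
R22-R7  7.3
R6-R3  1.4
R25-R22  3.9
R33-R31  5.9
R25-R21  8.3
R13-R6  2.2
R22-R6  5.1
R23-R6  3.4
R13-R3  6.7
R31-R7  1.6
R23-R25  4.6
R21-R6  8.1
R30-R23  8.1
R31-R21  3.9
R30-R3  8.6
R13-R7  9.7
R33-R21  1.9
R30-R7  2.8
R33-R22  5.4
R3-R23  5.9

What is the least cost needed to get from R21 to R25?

8.3 hops' cost

Compare a few routes:
R21 - R25: 8.3 = 8.3
R21 - R31 - R23 - R25: 3.9+0.9+4.6 = 9.4
R21 - R33 - R22 - R25: 1.9+5.4+3.9 = 11.2
Cheapest is R21 - R25 at 8.3 hops' cost.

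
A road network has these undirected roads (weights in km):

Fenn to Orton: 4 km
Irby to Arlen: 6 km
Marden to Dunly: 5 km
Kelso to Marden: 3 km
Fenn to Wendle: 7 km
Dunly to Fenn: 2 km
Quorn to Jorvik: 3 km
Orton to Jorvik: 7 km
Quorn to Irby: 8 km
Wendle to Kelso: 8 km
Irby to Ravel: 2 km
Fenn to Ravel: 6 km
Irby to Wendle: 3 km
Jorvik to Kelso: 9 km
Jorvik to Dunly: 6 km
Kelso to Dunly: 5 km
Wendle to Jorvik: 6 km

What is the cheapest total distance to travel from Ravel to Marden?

13 km

Shortest distances from Ravel:
Ravel: 0
Irby: 2  (via Ravel)
Wendle: 5  (via Irby)
Fenn: 6  (via Ravel)
Arlen: 8  (via Irby)
Dunly: 8  (via Fenn)
Orton: 10  (via Fenn)
Quorn: 10  (via Irby)
Jorvik: 11  (via Wendle)
Marden: 13  (via Dunly)
Shortest route: Ravel–Fenn–Dunly–Marden = 13 km.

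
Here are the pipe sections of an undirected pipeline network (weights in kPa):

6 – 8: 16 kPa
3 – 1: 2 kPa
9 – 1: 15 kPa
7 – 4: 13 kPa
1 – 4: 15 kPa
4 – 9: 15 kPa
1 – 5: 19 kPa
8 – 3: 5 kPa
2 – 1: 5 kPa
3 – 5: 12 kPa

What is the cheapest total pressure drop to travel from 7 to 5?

42 kPa

Candidate routes:
7 - 4 - 1 - 3 - 5: 13+15+2+12 = 42
7 - 4 - 1 - 5: 13+15+19 = 47
The minimum is 42 kPa via 7 - 4 - 1 - 3 - 5.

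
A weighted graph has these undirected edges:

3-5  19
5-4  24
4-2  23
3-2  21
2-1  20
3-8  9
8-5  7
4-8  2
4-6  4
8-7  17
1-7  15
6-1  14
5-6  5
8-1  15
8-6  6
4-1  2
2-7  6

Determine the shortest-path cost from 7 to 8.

17

Settle nodes by increasing distance from 7:
7: 0
2: 6  (via 7)
1: 15  (via 7)
4: 17  (via 1)
8: 17  (via 7)
Shortest route: 7–8 = 17.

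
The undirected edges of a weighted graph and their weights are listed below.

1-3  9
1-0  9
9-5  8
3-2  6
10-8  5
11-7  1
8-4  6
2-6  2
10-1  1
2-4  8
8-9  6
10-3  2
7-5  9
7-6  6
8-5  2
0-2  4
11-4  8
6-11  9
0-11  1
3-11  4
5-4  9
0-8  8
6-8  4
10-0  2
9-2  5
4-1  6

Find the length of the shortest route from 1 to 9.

Compare a few routes:
1–10–3–2–9: 1+2+6+5 = 14
1–10–8–5–9: 1+5+2+8 = 16
1–10–8–9: 1+5+6 = 12
Cheapest is 1–10–8–9 at 12.

12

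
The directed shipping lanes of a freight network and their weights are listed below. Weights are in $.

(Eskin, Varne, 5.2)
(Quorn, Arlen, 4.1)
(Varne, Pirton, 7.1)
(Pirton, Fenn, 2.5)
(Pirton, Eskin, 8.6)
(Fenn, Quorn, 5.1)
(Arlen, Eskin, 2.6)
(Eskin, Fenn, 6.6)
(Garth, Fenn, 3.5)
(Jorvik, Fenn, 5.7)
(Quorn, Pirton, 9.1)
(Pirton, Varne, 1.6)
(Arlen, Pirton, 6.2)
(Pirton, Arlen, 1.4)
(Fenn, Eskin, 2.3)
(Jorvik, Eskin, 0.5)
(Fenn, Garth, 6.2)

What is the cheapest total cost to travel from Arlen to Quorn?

Running Dijkstra from Arlen:
Arlen: 0
Eskin: 2.6  (via Arlen)
Pirton: 6.2  (via Arlen)
Varne: 7.8  (via Eskin)
Fenn: 8.7  (via Pirton)
Quorn: 13.8  (via Fenn)
Shortest route: Arlen–Pirton–Fenn–Quorn = $13.8.

$13.8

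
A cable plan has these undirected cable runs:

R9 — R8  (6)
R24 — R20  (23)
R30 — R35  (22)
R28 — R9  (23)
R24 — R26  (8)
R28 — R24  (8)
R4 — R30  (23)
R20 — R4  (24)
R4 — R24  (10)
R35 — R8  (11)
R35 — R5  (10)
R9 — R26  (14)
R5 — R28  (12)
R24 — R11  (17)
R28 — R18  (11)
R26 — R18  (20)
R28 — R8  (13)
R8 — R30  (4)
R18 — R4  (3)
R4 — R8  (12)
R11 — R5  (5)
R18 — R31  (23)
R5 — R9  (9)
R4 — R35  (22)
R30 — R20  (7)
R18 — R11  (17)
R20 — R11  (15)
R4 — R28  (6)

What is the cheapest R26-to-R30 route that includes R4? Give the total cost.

Shortest R26→R4: R26–R24–R4 = 18
Best R4 to R30: R4–R8–R30 costing 16
Total via R4: 18 + 16 = 34.

34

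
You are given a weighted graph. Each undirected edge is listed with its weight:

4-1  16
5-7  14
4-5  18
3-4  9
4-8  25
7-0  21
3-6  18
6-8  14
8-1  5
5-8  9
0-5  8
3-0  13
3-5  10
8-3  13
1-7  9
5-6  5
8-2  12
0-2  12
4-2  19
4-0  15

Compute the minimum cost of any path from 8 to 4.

21

Enumerating some paths:
8–1–4: 5+16 = 21
8–4: 25 = 25
8–3–4: 13+9 = 22
The minimum is 21 via 8–1–4.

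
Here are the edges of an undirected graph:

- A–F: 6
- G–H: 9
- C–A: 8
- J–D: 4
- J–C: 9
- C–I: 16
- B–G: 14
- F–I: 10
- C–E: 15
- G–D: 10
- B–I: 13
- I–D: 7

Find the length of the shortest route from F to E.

Enumerating some paths:
F → I → C → E: 10+16+15 = 41
F → A → C → E: 6+8+15 = 29
Cheapest is F → A → C → E at 29.

29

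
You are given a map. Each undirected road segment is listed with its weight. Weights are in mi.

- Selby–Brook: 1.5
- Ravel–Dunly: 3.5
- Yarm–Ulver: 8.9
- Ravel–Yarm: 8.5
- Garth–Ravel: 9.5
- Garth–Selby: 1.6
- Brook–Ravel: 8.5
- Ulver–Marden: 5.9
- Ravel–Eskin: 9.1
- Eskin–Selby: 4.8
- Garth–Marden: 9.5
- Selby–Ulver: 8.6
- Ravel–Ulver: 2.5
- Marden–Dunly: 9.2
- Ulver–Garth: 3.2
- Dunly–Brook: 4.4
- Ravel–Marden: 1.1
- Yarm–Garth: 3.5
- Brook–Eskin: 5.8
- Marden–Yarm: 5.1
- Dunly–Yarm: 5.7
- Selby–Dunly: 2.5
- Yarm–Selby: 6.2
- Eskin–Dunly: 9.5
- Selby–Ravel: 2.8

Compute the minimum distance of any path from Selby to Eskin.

Compare a few routes:
Selby - Eskin: 4.8 = 4.8
Selby - Brook - Eskin: 1.5+5.8 = 7.3
Cheapest is Selby - Eskin at 4.8 mi.

4.8 mi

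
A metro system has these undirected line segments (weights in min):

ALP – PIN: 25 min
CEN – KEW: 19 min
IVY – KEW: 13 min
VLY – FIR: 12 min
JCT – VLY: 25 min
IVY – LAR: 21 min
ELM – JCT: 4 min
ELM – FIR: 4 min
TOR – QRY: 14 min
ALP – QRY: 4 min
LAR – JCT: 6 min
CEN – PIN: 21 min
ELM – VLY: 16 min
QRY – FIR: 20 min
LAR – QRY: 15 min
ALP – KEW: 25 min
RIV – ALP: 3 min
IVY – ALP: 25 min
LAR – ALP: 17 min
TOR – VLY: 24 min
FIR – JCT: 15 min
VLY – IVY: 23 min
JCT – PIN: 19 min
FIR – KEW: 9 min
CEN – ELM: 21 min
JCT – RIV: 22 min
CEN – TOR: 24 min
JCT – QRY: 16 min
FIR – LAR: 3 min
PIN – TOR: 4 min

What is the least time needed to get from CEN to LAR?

28 min

Running Dijkstra from CEN:
CEN: 0
KEW: 19  (via CEN)
ELM: 21  (via CEN)
PIN: 21  (via CEN)
TOR: 24  (via CEN)
FIR: 25  (via ELM)
JCT: 25  (via ELM)
LAR: 28  (via FIR)
Shortest route: CEN → ELM → FIR → LAR = 28 min.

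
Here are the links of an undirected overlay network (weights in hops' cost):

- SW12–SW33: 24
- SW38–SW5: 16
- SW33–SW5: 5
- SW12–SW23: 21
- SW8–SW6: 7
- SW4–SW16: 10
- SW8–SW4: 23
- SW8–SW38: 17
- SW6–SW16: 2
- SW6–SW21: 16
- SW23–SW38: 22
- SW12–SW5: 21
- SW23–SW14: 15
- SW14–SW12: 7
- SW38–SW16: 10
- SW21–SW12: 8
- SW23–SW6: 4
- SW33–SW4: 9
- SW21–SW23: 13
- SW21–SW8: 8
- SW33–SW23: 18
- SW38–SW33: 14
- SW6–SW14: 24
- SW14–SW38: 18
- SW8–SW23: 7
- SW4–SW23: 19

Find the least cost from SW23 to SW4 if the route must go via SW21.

Best SW23 to SW21: SW23–SW21 costing 13
Shortest SW21→SW4: SW21–SW8–SW6–SW16–SW4 = 27
Total via SW21: 13 + 27 = 40 hops' cost.

40 hops' cost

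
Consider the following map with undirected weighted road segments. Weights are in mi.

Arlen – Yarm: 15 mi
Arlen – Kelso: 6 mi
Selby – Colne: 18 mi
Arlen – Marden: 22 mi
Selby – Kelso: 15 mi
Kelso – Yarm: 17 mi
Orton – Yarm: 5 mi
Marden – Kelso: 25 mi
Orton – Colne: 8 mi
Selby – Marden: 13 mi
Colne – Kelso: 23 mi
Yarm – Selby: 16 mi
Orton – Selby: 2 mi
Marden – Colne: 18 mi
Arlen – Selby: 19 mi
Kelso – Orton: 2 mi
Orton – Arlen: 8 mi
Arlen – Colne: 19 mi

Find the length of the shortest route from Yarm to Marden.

20 mi

Enumerating some paths:
Yarm → Selby → Marden: 16+13 = 29
Yarm → Orton → Selby → Marden: 5+2+13 = 20
Cheapest is Yarm → Orton → Selby → Marden at 20 mi.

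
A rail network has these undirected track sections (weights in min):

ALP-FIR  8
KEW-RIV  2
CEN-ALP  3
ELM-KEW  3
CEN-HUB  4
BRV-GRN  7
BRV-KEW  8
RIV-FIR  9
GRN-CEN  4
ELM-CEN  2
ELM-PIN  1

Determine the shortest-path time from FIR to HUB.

Candidate routes:
FIR → ALP → CEN → HUB: 8+3+4 = 15
FIR → RIV → KEW → BRV → GRN → CEN → HUB: 9+2+8+7+4+4 = 34
FIR → RIV → KEW → ELM → CEN → HUB: 9+2+3+2+4 = 20
Cheapest is FIR → ALP → CEN → HUB at 15 min.

15 min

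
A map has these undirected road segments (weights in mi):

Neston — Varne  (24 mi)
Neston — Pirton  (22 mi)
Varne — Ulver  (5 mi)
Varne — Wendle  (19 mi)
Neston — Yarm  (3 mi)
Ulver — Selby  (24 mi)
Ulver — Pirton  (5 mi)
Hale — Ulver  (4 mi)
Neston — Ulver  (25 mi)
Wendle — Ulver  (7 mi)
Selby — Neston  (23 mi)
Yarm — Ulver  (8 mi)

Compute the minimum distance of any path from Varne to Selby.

Compare a few routes:
Varne - Ulver - Selby: 5+24 = 29
Varne - Ulver - Yarm - Neston - Selby: 5+8+3+23 = 39
Cheapest is Varne - Ulver - Selby at 29 mi.

29 mi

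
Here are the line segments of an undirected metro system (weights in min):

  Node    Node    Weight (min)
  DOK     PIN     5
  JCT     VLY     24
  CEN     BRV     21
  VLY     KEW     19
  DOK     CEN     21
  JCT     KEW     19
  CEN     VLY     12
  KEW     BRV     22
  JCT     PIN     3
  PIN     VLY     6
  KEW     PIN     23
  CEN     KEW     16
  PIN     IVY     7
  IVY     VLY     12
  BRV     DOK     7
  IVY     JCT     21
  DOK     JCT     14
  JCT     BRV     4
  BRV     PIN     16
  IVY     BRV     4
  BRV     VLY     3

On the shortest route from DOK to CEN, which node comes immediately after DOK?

Candidate routes:
DOK → PIN → VLY → CEN: 5+6+12 = 23
DOK → BRV → VLY → CEN: 7+3+12 = 22
DOK → CEN: 21 = 21
The minimum is 21 min via DOK → CEN.
So from DOK the first move is to CEN.

CEN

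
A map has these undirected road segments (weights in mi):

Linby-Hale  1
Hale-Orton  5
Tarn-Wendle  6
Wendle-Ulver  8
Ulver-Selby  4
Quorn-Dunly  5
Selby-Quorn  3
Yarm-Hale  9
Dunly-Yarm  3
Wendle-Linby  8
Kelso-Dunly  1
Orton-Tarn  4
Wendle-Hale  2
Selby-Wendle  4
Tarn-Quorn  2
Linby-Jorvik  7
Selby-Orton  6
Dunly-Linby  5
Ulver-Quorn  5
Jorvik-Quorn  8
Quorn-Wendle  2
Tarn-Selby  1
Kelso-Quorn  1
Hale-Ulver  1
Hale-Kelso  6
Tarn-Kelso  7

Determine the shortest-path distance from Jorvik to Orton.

13 mi

Settle nodes by increasing distance from Jorvik:
Jorvik: 0
Linby: 7  (via Jorvik)
Hale: 8  (via Linby)
Quorn: 8  (via Jorvik)
Ulver: 9  (via Hale)
Kelso: 9  (via Quorn)
Dunly: 10  (via Kelso)
Wendle: 10  (via Hale)
Tarn: 10  (via Quorn)
Selby: 11  (via Quorn)
Yarm: 13  (via Dunly)
Orton: 13  (via Hale)
Shortest route: Jorvik → Linby → Hale → Orton = 13 mi.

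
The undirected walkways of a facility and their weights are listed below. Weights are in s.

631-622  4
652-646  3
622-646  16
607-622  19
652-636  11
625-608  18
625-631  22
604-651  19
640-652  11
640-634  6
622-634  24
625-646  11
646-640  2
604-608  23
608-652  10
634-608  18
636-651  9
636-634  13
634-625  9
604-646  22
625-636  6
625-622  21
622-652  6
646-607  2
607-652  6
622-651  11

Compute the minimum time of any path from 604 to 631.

Compare a few routes:
604 → 651 → 622 → 631: 19+11+4 = 34
604 → 646 → 652 → 622 → 631: 22+3+6+4 = 35
The minimum is 34 s via 604 → 651 → 622 → 631.

34 s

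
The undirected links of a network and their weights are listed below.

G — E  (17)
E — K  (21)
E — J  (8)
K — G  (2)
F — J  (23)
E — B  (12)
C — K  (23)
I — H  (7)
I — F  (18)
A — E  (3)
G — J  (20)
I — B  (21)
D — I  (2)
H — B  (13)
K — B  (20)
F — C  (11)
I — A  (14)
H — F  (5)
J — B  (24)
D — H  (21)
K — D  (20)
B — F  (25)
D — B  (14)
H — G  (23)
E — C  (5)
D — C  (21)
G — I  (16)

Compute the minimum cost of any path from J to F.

Compare a few routes:
J - E - A - I - H - F: 8+3+14+7+5 = 37
J - F: 23 = 23
J - E - C - F: 8+5+11 = 24
J - E - B - H - F: 8+12+13+5 = 38
Cheapest is J - F at 23.

23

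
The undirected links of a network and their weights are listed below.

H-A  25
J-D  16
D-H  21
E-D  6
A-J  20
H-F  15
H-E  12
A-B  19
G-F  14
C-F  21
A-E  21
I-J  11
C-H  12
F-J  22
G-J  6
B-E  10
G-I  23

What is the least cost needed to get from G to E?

Candidate routes:
G - J - D - E: 6+16+6 = 28
G - F - H - E: 14+15+12 = 41
The minimum is 28 via G - J - D - E.

28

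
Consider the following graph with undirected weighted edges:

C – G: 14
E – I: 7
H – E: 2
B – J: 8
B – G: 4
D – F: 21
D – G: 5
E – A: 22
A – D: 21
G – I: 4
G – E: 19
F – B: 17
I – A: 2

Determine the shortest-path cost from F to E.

Candidate routes:
F - D - G - I - E: 21+5+4+7 = 37
F - B - G - E: 17+4+19 = 40
F - B - G - I - E: 17+4+4+7 = 32
Cheapest is F - B - G - I - E at 32.

32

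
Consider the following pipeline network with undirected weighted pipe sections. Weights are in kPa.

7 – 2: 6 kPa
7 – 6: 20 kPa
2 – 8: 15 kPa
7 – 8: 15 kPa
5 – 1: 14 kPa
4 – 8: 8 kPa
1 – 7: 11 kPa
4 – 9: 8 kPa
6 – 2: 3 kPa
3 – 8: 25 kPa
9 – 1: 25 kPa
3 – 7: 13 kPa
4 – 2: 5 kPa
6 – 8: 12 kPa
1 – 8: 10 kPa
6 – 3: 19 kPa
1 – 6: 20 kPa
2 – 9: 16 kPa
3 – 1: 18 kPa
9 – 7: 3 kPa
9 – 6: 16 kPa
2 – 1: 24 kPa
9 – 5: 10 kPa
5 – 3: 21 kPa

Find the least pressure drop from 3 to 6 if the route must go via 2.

22 kPa

Best 3 to 2: 3 → 7 → 2 costing 19
Best 2 to 6: 2 → 6 costing 3
Total via 2: 19 + 3 = 22 kPa.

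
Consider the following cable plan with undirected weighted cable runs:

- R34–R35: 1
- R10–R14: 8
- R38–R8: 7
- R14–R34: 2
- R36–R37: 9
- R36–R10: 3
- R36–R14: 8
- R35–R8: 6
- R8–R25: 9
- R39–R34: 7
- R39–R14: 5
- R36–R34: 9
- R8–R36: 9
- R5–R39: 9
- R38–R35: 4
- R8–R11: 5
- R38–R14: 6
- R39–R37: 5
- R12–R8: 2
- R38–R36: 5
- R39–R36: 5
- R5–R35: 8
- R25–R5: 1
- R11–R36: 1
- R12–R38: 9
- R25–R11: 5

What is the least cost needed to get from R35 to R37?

Settle nodes by increasing distance from R35:
R35: 0
R34: 1  (via R35)
R14: 3  (via R34)
R38: 4  (via R35)
R8: 6  (via R35)
R12: 8  (via R8)
R39: 8  (via R34)
R5: 8  (via R35)
R36: 9  (via R38)
R25: 9  (via R5)
R11: 10  (via R36)
R10: 11  (via R14)
R37: 13  (via R39)
Shortest route: R35 → R34 → R39 → R37 = 13.

13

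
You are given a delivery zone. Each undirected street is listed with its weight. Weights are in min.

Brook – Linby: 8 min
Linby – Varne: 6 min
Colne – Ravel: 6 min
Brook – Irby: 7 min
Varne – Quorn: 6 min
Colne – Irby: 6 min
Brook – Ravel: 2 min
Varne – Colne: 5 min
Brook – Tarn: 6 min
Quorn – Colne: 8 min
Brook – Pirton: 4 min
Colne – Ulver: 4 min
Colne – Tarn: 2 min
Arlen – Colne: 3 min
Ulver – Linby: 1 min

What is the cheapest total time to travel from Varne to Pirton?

Enumerating some paths:
Varne - Colne - Irby - Brook - Pirton: 5+6+7+4 = 22
Varne - Linby - Brook - Pirton: 6+8+4 = 18
Varne - Colne - Tarn - Brook - Pirton: 5+2+6+4 = 17
The minimum is 17 min via Varne - Colne - Tarn - Brook - Pirton.

17 min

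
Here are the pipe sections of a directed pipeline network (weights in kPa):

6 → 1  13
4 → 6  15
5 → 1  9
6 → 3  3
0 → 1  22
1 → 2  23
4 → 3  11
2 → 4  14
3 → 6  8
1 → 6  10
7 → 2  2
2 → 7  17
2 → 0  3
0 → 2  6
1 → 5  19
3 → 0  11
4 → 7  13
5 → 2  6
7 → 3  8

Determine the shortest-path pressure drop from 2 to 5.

44 kPa

Compare a few routes:
2 - 4 - 3 - 6 - 1 - 5: 14+11+8+13+19 = 65
2 - 4 - 6 - 1 - 5: 14+15+13+19 = 61
2 - 0 - 1 - 5: 3+22+19 = 44
The minimum is 44 kPa via 2 - 0 - 1 - 5.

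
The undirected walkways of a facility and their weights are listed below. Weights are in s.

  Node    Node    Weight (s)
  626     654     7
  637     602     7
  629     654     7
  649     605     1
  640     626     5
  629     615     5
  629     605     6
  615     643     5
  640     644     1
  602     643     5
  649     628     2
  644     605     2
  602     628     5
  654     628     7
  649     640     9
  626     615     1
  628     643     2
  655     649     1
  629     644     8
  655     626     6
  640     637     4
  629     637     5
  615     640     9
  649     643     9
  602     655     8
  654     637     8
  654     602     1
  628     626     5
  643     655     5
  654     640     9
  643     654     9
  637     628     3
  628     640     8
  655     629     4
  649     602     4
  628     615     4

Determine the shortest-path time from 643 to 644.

Enumerating some paths:
643 - 628 - 649 - 605 - 644: 2+2+1+2 = 7
643 - 628 - 640 - 644: 2+8+1 = 11
643 - 655 - 649 - 605 - 644: 5+1+1+2 = 9
643 - 628 - 637 - 640 - 644: 2+3+4+1 = 10
Cheapest is 643 - 628 - 649 - 605 - 644 at 7 s.

7 s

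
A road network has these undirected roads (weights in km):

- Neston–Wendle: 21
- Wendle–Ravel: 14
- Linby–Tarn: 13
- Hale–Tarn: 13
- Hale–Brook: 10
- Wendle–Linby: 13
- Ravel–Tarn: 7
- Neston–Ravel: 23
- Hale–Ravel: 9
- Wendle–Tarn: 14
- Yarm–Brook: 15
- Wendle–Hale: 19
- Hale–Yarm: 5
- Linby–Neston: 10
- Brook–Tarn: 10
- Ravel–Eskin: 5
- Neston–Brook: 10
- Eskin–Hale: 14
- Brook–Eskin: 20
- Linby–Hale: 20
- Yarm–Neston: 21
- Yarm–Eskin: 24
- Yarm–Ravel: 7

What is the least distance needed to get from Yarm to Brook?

Enumerating some paths:
Yarm → Ravel → Tarn → Brook: 7+7+10 = 24
Yarm → Hale → Tarn → Brook: 5+13+10 = 28
Yarm → Brook: 15 = 15
Yarm → Ravel → Hale → Brook: 7+9+10 = 26
The minimum is 15 km via Yarm → Brook.

15 km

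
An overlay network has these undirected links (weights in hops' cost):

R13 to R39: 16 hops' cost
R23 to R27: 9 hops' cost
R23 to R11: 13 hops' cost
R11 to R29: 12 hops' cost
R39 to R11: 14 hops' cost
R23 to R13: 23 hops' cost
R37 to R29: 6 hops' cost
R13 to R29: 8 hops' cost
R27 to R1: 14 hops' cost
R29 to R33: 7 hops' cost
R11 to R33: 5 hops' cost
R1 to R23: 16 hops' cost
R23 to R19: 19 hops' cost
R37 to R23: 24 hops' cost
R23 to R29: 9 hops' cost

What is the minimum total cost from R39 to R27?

Compare a few routes:
R39–R11–R23–R27: 14+13+9 = 36
R39–R13–R29–R23–R27: 16+8+9+9 = 42
The minimum is 36 hops' cost via R39–R11–R23–R27.

36 hops' cost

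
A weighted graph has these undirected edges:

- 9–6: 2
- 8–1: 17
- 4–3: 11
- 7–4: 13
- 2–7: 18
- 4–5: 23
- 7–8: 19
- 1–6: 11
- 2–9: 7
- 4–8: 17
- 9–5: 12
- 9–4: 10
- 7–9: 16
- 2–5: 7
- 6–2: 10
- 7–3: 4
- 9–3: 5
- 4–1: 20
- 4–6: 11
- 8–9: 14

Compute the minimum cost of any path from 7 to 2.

Candidate routes:
7 → 3 → 9 → 2: 4+5+7 = 16
7 → 2: 18 = 18
7 → 3 → 9 → 6 → 2: 4+5+2+10 = 21
The minimum is 16 via 7 → 3 → 9 → 2.

16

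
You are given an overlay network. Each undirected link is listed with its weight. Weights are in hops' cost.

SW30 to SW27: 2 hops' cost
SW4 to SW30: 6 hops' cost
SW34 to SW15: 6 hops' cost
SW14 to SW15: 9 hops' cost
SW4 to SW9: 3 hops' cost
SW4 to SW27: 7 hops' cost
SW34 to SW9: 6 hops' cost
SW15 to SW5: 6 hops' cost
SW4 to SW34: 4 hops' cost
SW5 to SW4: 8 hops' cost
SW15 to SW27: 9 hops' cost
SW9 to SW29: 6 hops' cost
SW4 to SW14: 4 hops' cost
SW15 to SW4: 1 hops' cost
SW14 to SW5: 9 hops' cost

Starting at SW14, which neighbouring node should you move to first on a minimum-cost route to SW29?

Enumerating some paths:
SW14 - SW15 - SW4 - SW9 - SW29: 9+1+3+6 = 19
SW14 - SW4 - SW9 - SW29: 4+3+6 = 13
Cheapest is SW14 - SW4 - SW9 - SW29 at 13 hops' cost.
So from SW14 the first move is to SW4.

SW4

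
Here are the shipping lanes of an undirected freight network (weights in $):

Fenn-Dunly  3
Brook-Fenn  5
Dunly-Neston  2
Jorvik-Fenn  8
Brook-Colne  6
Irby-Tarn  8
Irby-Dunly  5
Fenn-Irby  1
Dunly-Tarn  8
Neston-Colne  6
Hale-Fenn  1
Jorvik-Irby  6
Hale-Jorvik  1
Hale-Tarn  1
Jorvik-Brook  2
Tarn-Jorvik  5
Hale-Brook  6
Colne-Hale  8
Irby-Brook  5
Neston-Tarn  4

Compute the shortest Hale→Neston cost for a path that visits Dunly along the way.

$6

Best Hale to Dunly: Hale → Fenn → Dunly costing 4
Best Dunly to Neston: Dunly → Neston costing 2
Total via Dunly: 4 + 2 = $6.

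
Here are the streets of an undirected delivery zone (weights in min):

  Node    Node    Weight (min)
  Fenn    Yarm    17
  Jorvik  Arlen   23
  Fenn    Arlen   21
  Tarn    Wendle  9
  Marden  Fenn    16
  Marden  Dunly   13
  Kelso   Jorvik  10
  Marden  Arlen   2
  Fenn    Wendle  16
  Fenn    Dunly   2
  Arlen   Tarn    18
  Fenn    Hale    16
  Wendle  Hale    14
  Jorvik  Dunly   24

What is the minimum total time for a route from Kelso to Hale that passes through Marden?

Best Kelso to Marden: Kelso–Jorvik–Arlen–Marden costing 35
Best Marden to Hale: Marden–Dunly–Fenn–Hale costing 31
Total via Marden: 35 + 31 = 66 min.

66 min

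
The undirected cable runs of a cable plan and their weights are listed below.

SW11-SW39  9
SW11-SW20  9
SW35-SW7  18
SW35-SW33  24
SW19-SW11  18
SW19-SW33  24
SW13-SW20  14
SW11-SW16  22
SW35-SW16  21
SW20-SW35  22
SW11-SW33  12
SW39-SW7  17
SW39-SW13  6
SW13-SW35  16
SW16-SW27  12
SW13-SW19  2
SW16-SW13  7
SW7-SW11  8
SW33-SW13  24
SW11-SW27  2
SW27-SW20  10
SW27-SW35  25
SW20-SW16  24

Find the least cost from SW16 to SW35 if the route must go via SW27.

Best SW16 to SW27: SW16–SW27 costing 12
Shortest SW27→SW35: SW27–SW35 = 25
Total via SW27: 12 + 25 = 37.

37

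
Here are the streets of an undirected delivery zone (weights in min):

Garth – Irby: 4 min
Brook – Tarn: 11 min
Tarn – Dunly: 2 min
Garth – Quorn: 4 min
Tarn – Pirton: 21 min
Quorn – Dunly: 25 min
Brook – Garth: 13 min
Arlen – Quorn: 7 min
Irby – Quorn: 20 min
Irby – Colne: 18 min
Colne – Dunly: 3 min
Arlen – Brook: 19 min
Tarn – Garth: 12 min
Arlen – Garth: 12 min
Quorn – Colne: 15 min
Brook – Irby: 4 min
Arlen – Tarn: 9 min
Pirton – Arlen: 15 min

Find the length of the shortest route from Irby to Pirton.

Enumerating some paths:
Irby - Garth - Arlen - Pirton: 4+12+15 = 31
Irby - Brook - Tarn - Pirton: 4+11+21 = 36
Irby - Garth - Quorn - Arlen - Pirton: 4+4+7+15 = 30
Irby - Garth - Tarn - Pirton: 4+12+21 = 37
The minimum is 30 min via Irby - Garth - Quorn - Arlen - Pirton.

30 min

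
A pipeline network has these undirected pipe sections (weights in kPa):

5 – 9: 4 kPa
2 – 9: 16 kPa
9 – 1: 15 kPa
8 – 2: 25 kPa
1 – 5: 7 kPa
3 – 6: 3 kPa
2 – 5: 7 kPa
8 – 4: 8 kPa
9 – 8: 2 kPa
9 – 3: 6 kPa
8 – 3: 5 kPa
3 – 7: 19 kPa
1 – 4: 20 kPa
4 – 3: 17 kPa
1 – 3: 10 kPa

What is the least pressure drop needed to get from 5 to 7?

29 kPa

Candidate routes:
5–9–8–3–7: 4+2+5+19 = 30
5–9–3–7: 4+6+19 = 29
Cheapest is 5–9–3–7 at 29 kPa.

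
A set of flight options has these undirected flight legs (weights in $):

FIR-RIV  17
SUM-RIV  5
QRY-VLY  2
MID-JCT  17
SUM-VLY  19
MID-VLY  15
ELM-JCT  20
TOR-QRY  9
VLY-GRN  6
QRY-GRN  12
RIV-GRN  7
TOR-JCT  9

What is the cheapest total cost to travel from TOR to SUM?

Enumerating some paths:
TOR → QRY → VLY → GRN → RIV → SUM: 9+2+6+7+5 = 29
TOR → QRY → GRN → RIV → SUM: 9+12+7+5 = 33
TOR → QRY → VLY → SUM: 9+2+19 = 30
Cheapest is TOR → QRY → VLY → GRN → RIV → SUM at $29.

$29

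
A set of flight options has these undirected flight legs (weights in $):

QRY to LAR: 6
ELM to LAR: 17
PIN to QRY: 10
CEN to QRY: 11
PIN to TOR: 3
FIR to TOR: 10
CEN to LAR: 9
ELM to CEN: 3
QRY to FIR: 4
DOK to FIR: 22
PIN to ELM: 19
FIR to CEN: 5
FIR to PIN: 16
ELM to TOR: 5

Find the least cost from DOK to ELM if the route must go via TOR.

$37

Best DOK to TOR: DOK–FIR–TOR costing 32
Best TOR to ELM: TOR–ELM costing 5
Total via TOR: 32 + 5 = $37.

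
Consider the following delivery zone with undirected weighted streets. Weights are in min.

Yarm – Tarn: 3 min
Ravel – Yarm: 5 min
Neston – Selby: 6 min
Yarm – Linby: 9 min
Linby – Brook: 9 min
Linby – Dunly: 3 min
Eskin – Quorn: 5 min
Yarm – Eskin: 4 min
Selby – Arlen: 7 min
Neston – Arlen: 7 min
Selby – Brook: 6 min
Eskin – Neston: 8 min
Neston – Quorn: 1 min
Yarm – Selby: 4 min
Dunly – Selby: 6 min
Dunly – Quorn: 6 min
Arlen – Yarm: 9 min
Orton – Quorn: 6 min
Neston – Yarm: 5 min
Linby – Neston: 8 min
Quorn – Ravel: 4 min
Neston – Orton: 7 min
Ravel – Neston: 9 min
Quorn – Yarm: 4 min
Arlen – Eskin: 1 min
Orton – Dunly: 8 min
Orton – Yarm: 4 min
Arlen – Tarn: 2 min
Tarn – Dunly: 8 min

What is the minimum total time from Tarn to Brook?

13 min

Settle nodes by increasing distance from Tarn:
Tarn: 0
Arlen: 2  (via Tarn)
Eskin: 3  (via Arlen)
Yarm: 3  (via Tarn)
Quorn: 7  (via Yarm)
Selby: 7  (via Yarm)
Orton: 7  (via Yarm)
Ravel: 8  (via Yarm)
Dunly: 8  (via Tarn)
Neston: 8  (via Yarm)
Linby: 11  (via Dunly)
Brook: 13  (via Selby)
Shortest route: Tarn → Yarm → Selby → Brook = 13 min.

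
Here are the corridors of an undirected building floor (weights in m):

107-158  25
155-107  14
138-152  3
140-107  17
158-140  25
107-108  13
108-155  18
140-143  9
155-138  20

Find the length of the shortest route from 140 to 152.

54 m

Candidate routes:
140–107–155–138–152: 17+14+20+3 = 54
140–107–108–155–138–152: 17+13+18+20+3 = 71
The minimum is 54 m via 140–107–155–138–152.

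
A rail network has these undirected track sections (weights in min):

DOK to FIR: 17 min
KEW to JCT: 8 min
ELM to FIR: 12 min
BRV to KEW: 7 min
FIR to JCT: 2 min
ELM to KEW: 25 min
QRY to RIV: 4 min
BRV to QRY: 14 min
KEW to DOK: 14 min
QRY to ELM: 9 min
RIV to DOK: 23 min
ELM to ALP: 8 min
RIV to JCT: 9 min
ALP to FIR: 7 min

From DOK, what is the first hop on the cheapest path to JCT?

FIR

Enumerating some paths:
DOK → KEW → JCT: 14+8 = 22
DOK → FIR → JCT: 17+2 = 19
Cheapest is DOK → FIR → JCT at 19 min.
So from DOK the first move is to FIR.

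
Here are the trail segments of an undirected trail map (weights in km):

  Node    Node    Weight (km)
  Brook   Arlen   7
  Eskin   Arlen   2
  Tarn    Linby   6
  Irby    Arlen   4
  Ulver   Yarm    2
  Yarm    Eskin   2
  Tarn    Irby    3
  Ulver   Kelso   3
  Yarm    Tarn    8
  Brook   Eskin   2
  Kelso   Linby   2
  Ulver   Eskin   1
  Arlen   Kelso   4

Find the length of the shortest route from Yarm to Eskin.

2 km

Running Dijkstra from Yarm:
Yarm: 0
Eskin: 2  (via Yarm)
Shortest route: Yarm → Eskin = 2 km.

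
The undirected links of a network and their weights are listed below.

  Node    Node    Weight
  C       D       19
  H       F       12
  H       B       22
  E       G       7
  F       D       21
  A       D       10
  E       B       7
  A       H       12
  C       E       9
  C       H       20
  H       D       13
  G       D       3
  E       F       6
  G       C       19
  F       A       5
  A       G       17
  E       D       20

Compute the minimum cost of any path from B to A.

18

Running Dijkstra from B:
B: 0
E: 7  (via B)
F: 13  (via E)
G: 14  (via E)
C: 16  (via E)
D: 17  (via G)
A: 18  (via F)
Shortest route: B–E–F–A = 18.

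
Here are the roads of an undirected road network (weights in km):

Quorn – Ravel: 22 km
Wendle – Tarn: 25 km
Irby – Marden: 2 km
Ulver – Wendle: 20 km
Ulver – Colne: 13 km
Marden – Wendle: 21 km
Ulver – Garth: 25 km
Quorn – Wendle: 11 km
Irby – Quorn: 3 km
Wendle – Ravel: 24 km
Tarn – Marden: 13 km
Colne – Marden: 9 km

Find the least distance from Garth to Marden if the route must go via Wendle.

Shortest Garth→Wendle: Garth → Ulver → Wendle = 45
Best Wendle to Marden: Wendle → Quorn → Irby → Marden costing 16
Total via Wendle: 45 + 16 = 61 km.

61 km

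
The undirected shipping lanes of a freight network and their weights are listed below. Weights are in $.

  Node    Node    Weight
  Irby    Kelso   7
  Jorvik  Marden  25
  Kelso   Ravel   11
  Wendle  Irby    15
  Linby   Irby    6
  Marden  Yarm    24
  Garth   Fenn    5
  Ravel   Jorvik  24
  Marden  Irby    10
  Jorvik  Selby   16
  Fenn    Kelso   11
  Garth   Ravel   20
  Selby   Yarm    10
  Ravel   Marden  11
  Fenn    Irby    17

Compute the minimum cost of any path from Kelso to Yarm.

$41

Running Dijkstra from Kelso:
Kelso: 0
Irby: 7  (via Kelso)
Fenn: 11  (via Kelso)
Ravel: 11  (via Kelso)
Linby: 13  (via Irby)
Garth: 16  (via Fenn)
Marden: 17  (via Irby)
Wendle: 22  (via Irby)
Jorvik: 35  (via Ravel)
Yarm: 41  (via Marden)
Shortest route: Kelso–Irby–Marden–Yarm = $41.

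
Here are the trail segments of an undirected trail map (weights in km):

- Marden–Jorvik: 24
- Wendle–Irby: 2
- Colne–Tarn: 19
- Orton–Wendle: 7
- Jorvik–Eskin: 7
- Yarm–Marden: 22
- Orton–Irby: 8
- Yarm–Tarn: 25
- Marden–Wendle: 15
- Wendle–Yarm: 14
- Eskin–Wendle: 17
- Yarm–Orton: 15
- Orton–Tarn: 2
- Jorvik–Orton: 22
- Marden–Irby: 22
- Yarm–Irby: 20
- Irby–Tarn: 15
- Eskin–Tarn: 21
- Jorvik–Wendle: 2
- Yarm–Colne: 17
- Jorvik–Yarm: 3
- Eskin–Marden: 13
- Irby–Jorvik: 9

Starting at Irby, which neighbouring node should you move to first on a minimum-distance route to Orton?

Enumerating some paths:
Irby → Orton: 8 = 8
Irby → Wendle → Orton: 2+7 = 9
The minimum is 8 km via Irby → Orton.
So from Irby the first move is to Orton.

Orton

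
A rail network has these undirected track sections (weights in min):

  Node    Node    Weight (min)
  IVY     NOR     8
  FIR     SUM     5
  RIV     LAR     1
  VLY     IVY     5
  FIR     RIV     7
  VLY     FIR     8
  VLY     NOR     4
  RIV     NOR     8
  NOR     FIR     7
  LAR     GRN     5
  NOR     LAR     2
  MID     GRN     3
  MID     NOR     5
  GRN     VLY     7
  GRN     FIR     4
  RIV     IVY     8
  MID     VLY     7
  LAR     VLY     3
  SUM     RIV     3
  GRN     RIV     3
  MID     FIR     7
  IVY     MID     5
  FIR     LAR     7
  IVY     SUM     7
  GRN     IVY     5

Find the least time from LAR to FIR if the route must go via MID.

14 min

Shortest LAR→MID: LAR–NOR–MID = 7
Shortest MID→FIR: MID–FIR = 7
Total via MID: 7 + 7 = 14 min.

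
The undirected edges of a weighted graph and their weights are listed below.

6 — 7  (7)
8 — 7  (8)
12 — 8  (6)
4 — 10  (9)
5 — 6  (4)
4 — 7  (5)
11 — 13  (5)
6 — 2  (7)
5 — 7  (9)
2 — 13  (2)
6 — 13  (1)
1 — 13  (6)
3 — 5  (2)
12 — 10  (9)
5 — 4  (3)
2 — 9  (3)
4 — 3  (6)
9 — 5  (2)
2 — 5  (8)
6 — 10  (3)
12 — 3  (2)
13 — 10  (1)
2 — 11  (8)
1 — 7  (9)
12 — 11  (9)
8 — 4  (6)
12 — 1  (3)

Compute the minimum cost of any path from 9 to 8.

Running Dijkstra from 9:
9: 0
5: 2  (via 9)
2: 3  (via 9)
3: 4  (via 5)
4: 5  (via 5)
13: 5  (via 2)
6: 6  (via 5)
10: 6  (via 13)
12: 6  (via 3)
1: 9  (via 12)
7: 10  (via 4)
11: 10  (via 13)
8: 11  (via 4)
Shortest route: 9 → 5 → 4 → 8 = 11.

11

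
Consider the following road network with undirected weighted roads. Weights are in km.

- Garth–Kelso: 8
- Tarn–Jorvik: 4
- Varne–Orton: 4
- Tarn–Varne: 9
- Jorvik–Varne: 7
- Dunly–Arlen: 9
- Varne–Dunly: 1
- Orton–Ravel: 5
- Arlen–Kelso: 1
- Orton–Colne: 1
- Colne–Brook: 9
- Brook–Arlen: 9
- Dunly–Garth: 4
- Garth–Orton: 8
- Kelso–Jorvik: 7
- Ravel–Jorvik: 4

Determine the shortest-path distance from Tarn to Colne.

Shortest distances from Tarn:
Tarn: 0
Jorvik: 4  (via Tarn)
Ravel: 8  (via Jorvik)
Varne: 9  (via Tarn)
Dunly: 10  (via Varne)
Kelso: 11  (via Jorvik)
Arlen: 12  (via Kelso)
Orton: 13  (via Ravel)
Colne: 14  (via Orton)
Shortest route: Tarn–Jorvik–Ravel–Orton–Colne = 14 km.

14 km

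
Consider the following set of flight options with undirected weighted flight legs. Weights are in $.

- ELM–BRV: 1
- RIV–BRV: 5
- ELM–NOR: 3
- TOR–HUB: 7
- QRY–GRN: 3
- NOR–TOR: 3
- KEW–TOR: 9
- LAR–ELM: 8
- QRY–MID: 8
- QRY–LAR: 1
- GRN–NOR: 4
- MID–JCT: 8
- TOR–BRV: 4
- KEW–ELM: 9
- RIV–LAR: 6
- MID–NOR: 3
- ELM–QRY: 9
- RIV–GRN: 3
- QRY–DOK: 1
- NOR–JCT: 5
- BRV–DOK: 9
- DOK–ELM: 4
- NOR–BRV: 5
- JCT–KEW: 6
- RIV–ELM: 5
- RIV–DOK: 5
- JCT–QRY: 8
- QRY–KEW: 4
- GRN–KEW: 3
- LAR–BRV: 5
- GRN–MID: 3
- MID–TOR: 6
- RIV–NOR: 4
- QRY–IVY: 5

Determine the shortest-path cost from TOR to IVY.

Candidate routes:
TOR - NOR - GRN - QRY - IVY: 3+4+3+5 = 15
TOR - NOR - ELM - DOK - QRY - IVY: 3+3+4+1+5 = 16
TOR - MID - GRN - QRY - IVY: 6+3+3+5 = 17
The minimum is $15 via TOR - NOR - GRN - QRY - IVY.

$15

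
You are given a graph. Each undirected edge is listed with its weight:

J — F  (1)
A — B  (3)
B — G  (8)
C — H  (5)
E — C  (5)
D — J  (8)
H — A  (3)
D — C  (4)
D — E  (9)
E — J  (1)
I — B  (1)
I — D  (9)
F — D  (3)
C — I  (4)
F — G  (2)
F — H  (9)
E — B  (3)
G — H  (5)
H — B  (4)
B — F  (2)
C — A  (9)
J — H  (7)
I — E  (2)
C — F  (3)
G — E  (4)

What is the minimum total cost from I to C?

Enumerating some paths:
I - B - F - C: 1+2+3 = 6
I - E - C: 2+5 = 7
I - C: 4 = 4
Cheapest is I - C at 4.

4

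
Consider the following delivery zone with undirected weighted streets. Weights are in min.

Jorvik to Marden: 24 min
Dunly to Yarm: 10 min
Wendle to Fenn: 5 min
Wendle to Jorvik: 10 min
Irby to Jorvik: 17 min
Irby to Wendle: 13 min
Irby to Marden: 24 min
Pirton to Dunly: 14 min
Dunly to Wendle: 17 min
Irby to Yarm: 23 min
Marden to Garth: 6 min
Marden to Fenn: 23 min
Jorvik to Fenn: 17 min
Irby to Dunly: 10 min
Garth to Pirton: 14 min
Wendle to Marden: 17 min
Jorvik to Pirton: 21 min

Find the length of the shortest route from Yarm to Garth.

38 min

Candidate routes:
Yarm → Dunly → Irby → Marden → Garth: 10+10+24+6 = 50
Yarm → Dunly → Pirton → Garth: 10+14+14 = 38
Yarm → Dunly → Wendle → Marden → Garth: 10+17+17+6 = 50
Cheapest is Yarm → Dunly → Pirton → Garth at 38 min.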